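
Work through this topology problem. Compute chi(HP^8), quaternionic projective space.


HP^8 has one cell in each dimension 0, 4, ..., 4*8 (8+1 cells, all even-dim).
chi = 8 + 1 = 9

9


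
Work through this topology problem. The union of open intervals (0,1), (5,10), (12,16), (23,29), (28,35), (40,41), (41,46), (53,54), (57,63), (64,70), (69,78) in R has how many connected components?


Sort and merge overlapping open intervals.
Merged: (0,1), (5,10), (12,16), (23,35), (40,41), (41,46), (53,54), (57,63), (64,78).
Number of components = 9

9


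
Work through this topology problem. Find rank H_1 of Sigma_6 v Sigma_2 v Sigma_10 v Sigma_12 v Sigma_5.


For a wedge X v Y: reduced H_k(X v Y) = H_k(X) + H_k(Y).
Each Sigma_g contributes b_1 = 2g.
b_1 = 12 + 4 + 20 + 24 + 10 = 70

70


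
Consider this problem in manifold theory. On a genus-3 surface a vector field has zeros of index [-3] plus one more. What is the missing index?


Poincare-Hopf: sum of indices = chi(M).
chi(Sigma_3) = 2 - 2*3 = -4.
Sum of known indices = -3.
x = chi - (sum known) = -4 - (-3) = -1

-1


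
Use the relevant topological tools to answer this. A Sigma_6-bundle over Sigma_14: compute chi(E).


For a fiber bundle F -> E -> B (with CW structure): chi(E) = chi(B) * chi(F).
chi(Sigma_14) = -26, chi(Sigma_6) = -10.
chi(E) = (-26) * (-10) = 260

260


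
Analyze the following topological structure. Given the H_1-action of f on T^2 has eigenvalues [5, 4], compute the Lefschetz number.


For a torus self-map: L(f) = det(I - A) where A acts on H_1.
L(f) = (1-5) * (1-4) = -4 * -3 = 12

12


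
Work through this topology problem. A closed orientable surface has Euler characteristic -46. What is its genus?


chi = 2 - 2g for closed orientable surfaces.
-46 = 2 - 2g
2g = 2 - (-46) = 48
g = 24

24


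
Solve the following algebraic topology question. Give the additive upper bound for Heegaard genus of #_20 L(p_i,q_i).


Heegaard genus satisfies g(A#B) <= g(A) + g(B).
Each lens space has g = 1.
Upper bound: 20 * 1 = 20

20


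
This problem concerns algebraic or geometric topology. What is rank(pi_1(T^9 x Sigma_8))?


pi_1(A x B) = pi_1(A) x pi_1(B); rank of abelianization = b_1.
b_1(T^9) = 9, b_1(Sigma_8) = 2*8 = 16.
b_1(product) = 9 + 16 = 25

25


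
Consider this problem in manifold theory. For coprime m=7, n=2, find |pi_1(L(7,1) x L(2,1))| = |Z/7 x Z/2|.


pi_1(X x Y) = pi_1(X) x pi_1(Y).
pi_1(L(7,1)) = Z/7, pi_1(L(2,1)) = Z/2.
|Z/7 x Z/2| = 7 * 2 = 14

14


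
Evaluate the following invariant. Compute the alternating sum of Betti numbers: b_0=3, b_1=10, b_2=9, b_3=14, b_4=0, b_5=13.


chi = sum_k (-1)^k b_k.
= (3) + (-10) + (9) + (-14) + (0) + (-13)
= -25

-25


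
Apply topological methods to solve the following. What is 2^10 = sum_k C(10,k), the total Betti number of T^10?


b_k(T^10) = C(10,k), so the sum over k is sum_k C(10,k) = 2^10.
Total = 2^10 = 1024

1024


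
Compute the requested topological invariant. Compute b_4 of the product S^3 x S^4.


Each S^d has Poincare polynomial 1 + t^d.
The product S^3 x S^4 has Poincare polynomial prod(1+t^d_i).
Expanding: b_0=1, b_3=1, b_4=1, b_7=1.
b_4 = 1

1


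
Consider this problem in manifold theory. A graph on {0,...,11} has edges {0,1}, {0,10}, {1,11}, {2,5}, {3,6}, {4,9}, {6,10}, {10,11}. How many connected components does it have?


Run DFS/union-find over 12 vertices.
V = 12, E = 8.
Number of components = 5

5


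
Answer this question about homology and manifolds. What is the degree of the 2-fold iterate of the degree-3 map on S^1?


deg(f) = 3. Degree is multiplicative: deg(f^2) = (deg f)^2.
deg(f^2) = (3)^2 = 9

9


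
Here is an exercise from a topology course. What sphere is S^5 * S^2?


Join of spheres: S^m * S^n = S^{m+n+1}.
dim = 5 + 2 + 1 = 8

8


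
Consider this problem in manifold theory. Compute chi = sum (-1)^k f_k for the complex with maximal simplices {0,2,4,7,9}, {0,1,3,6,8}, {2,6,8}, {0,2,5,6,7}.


Enumerate all faces; f-vector: f_0=10, f_1=27, f_2=30, f_3=15, f_4=3.
chi = sum (-1)^k f_k = 1

1


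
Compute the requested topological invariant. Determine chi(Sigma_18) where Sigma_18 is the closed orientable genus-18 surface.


For a closed orientable surface of genus g: chi = 2 - 2g.
Here g = 18.
chi = 2 - 2*18 = 2 - 36 = -34

-34


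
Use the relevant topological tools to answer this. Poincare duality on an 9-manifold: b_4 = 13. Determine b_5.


Poincare duality for closed orientable n-manifolds: b_k = b_{n-k}.
Here n = 9, so b_5 = b_4 = 13

13


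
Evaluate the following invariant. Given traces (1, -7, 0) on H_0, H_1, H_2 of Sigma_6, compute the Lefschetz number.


L(f) = tr(f_0*) - tr(f_1*) + tr(f_2*).
= 1 - (-7) + (0)
= 8

8


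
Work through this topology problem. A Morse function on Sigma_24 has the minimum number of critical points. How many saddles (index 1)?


A perfect Morse function has m_k = b_k.
For Sigma_24: b_0=1, b_1=2g=48, b_2=1.
Saddles m_1 = 2g = 48

48


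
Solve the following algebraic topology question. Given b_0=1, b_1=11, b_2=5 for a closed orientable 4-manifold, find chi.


By Poincare duality b_k = b_{4-k}, so full Betti numbers: b_0=1, b_1=11, b_2=5, b_3=11, b_4=1.
chi = sum (-1)^k b_k = -15

-15


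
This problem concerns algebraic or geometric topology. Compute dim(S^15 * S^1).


Join of spheres: S^m * S^n = S^{m+n+1}.
dim = 15 + 1 + 1 = 17

17


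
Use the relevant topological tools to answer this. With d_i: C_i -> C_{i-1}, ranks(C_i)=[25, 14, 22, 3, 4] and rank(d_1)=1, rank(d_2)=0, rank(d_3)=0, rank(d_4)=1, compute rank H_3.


rank H_k = rank(ker d_k) - rank(im d_{k+1}).
rank(ker d_3) = rank(C_3) - rank(d_3) = 3 - 0 = 3.
rank(im d_{3+1}) = 1.
rank H_3 = 3 - 1 = 2

2


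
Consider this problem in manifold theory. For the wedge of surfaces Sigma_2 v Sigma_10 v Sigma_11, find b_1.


For a wedge X v Y: reduced H_k(X v Y) = H_k(X) + H_k(Y).
Each Sigma_g contributes b_1 = 2g.
b_1 = 4 + 20 + 22 = 46

46


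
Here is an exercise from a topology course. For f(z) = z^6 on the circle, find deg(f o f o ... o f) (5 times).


deg(f) = 6. Degree is multiplicative: deg(f^5) = (deg f)^5.
deg(f^5) = (6)^5 = 7776

7776


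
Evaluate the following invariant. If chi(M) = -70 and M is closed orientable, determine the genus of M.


chi = 2 - 2g for closed orientable surfaces.
-70 = 2 - 2g
2g = 2 - (-70) = 72
g = 36

36


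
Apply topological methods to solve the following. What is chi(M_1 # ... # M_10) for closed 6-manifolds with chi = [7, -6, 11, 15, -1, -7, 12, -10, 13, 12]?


For n-manifolds: chi(A#B) = chi(A) + chi(B) - chi(S^6).
chi(S^6) = 1 + (-1)^6 = 2.
chi(#) = (sum chi_i) - (10-1)*chi(S^6) = 46 - 9*2 = 28

28


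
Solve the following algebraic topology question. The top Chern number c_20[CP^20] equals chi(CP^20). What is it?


For any closed oriented manifold, <e(TM),[M]> = chi(M).
chi(CP^20) = 20+1 = 21

21


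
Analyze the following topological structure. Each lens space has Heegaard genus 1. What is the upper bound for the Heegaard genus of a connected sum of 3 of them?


Heegaard genus satisfies g(A#B) <= g(A) + g(B).
Each lens space has g = 1.
Upper bound: 3 * 1 = 3

3


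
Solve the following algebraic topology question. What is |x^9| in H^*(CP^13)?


|x| = 2 in H^*(CP^n).
|x^9| = 9 * |x| = 9 * 2 = 18

18


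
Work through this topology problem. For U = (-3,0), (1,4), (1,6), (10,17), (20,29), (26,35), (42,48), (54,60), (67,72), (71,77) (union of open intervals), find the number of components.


Sort and merge overlapping open intervals.
Merged: (-3,0), (1,6), (10,17), (20,35), (42,48), (54,60), (67,77).
Number of components = 7

7


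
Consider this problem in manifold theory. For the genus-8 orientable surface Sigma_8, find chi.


For a closed orientable surface of genus g: chi = 2 - 2g.
Here g = 8.
chi = 2 - 2*8 = 2 - 16 = -14

-14


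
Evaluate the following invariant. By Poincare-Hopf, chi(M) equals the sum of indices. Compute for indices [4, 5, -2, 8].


Poincare-Hopf: chi(M) = sum of indices of zeros.
chi = (4) + (5) + (-2) + (8) = 15

15


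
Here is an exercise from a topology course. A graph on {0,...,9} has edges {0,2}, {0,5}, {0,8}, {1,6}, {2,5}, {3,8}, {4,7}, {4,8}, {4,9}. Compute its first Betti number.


b_1 = E - V + (number of components).
E = 9, V = 10, components = 2.
b_1 = 9 - 10 + 2 = 1

1


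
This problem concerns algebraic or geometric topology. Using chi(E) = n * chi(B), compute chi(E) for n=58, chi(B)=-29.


For a finite covering: chi(E) = (number of sheets) * chi(B).
chi(E) = 58 * (-29) = -1682

-1682


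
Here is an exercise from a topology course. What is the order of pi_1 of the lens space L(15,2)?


pi_1(L(p,q)) = Z/pZ for any q coprime to p.
|pi_1(L(15,2))| = 15

15


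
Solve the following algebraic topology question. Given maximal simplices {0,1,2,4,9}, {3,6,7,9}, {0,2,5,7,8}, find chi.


Enumerate all faces; f-vector: f_0=10, f_1=25, f_2=24, f_3=11, f_4=2.
chi = sum (-1)^k f_k = 0

0


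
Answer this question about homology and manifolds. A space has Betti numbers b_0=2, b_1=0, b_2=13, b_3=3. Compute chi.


chi = sum_k (-1)^k b_k.
= (2) + (0) + (13) + (-3)
= 12

12


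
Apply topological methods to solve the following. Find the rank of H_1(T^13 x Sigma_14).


pi_1(A x B) = pi_1(A) x pi_1(B); rank of abelianization = b_1.
b_1(T^13) = 13, b_1(Sigma_14) = 2*14 = 28.
b_1(product) = 13 + 28 = 41

41


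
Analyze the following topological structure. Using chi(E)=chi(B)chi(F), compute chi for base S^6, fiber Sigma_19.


chi(S^6) = 2 (n even), chi(Sigma_19) = 2 - 2*19 = -36.
chi(E) = 2 * (-36) = -72

-72


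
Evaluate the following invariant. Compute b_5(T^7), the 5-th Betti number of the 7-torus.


By the Kunneth formula, b_k(T^n) = C(n,k).
b_5(T^7) = C(7,5).
C(7,5) = 7!/(5!*2!) = 21

21


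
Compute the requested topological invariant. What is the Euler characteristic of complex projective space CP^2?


CP^2 has one cell in each even dimension 0, 2, ..., 2*2 (2+1 cells total).
All cells are even-dimensional, so chi = number of cells.
chi = 2 + 1 = 3

3


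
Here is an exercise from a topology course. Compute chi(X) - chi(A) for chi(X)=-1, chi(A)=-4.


Relative Euler characteristic: chi(X, A) = chi(X) - chi(A).
= -1 - (-4) = 3

3


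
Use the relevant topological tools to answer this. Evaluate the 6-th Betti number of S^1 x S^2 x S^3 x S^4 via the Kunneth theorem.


Each S^d has Poincare polynomial 1 + t^d.
The product S^1 x S^2 x S^3 x S^4 has Poincare polynomial prod(1+t^d_i).
Expanding: b_0=1, b_1=1, b_2=1, b_3=2, b_4=2, b_5=2, b_6=2, b_7=2, b_8=1, b_9=1, b_10=1.
b_6 = 2

2


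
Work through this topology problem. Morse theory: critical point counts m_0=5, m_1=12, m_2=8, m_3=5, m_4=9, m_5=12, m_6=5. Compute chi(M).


Morse theory: chi(M) = sum_k (-1)^k m_k where m_k = #(index-k critical points).
= (5) + (-12) + (8) + (-5) + (9) + (-12) + (5) = -2

-2


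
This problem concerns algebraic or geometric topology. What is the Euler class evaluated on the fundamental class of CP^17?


For any closed oriented manifold, <e(TM),[M]> = chi(M).
chi(CP^17) = 17+1 = 18

18


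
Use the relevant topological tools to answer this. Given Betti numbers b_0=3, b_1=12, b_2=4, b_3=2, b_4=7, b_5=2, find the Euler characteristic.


chi = sum_k (-1)^k b_k.
= (3) + (-12) + (4) + (-2) + (7) + (-2)
= -2

-2


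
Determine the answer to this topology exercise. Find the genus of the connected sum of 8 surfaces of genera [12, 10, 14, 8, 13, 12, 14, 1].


Genus is additive under connected sum of orientable surfaces.
g = 12 + 10 + 14 + 8 + 13 + 12 + 14 + 1 = 84

84


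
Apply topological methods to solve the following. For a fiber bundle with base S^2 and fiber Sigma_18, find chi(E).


chi(S^2) = 2 (n even), chi(Sigma_18) = 2 - 2*18 = -34.
chi(E) = 2 * (-34) = -68

-68


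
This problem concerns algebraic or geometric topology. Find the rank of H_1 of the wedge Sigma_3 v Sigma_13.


For a wedge: H_1(A v B) = H_1(A) + H_1(B).
b_1(Sigma_3) = 6, b_1(Sigma_13) = 26.
b_1 = 6 + 26 = 32

32


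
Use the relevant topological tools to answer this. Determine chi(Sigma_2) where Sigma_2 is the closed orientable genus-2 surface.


For a closed orientable surface of genus g: chi = 2 - 2g.
Here g = 2.
chi = 2 - 2*2 = 2 - 4 = -2

-2


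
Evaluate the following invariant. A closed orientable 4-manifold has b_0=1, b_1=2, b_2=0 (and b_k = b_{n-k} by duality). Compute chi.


By Poincare duality b_k = b_{4-k}, so full Betti numbers: b_0=1, b_1=2, b_2=0, b_3=2, b_4=1.
chi = sum (-1)^k b_k = -2

-2


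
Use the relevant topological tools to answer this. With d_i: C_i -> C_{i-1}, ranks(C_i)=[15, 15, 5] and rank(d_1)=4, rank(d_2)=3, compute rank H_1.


rank H_k = rank(ker d_k) - rank(im d_{k+1}).
rank(ker d_1) = rank(C_1) - rank(d_1) = 15 - 4 = 11.
rank(im d_{1+1}) = 3.
rank H_1 = 11 - 3 = 8

8


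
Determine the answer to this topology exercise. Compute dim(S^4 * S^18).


Join of spheres: S^m * S^n = S^{m+n+1}.
dim = 4 + 18 + 1 = 23

23


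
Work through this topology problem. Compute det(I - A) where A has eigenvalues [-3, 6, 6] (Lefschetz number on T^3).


For a torus self-map: L(f) = det(I - A) where A acts on H_1.
L(f) = (1--3) * (1-6) * (1-6) = 4 * -5 * -5 = 100

100


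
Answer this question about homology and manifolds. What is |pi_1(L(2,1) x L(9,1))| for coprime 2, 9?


pi_1(X x Y) = pi_1(X) x pi_1(Y).
pi_1(L(2,1)) = Z/2, pi_1(L(9,1)) = Z/9.
|Z/2 x Z/9| = 2 * 9 = 18

18


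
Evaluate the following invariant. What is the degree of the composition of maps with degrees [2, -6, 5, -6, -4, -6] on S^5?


Degree is multiplicative: deg(composition) = product of degrees.
= (2) * (-6) * (5) * (-6) * (-4) * (-6) = 8640

8640


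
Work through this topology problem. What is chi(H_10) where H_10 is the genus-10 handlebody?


A genus-g handlebody deformation retracts to a wedge of g circles.
chi(vee_g S^1) = 1 - g.
chi(H_10) = 1 - 10 = -9

-9


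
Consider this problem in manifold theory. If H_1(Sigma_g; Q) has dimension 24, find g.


For a closed orientable surface: b_1 = 2g.
24 = 2g
g = 24 / 2 = 12

12


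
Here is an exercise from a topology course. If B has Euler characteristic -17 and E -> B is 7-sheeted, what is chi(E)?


For a finite covering: chi(E) = (number of sheets) * chi(B).
chi(E) = 7 * (-17) = -119

-119


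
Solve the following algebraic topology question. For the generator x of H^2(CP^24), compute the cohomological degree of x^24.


|x| = 2 in H^*(CP^n).
|x^24| = 24 * |x| = 24 * 2 = 48

48


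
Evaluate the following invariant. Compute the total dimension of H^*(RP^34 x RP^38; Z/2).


dim H^*(RP^n; Z/2) = n+1 (one Z/2 in each degree 0..n).
Total Betti number is multiplicative.
Total = (34+1) * (38+1) = 35 * 39 = 1365

1365


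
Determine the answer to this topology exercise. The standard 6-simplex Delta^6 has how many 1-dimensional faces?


Delta^6 has 6+1 vertices. A 1-face is a choice of 1+1 vertices.
f_1 = C(6+1, 1+1) = C(7,2) = 21

21


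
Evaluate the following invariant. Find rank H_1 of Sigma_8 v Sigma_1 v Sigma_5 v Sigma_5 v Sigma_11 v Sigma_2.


For a wedge X v Y: reduced H_k(X v Y) = H_k(X) + H_k(Y).
Each Sigma_g contributes b_1 = 2g.
b_1 = 16 + 2 + 10 + 10 + 22 + 4 = 64

64


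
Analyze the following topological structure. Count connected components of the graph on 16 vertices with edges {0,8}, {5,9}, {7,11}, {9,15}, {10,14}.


Run DFS/union-find over 16 vertices.
V = 16, E = 5.
Number of components = 11

11


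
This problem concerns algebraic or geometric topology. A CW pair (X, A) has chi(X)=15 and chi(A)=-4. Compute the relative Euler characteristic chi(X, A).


Relative Euler characteristic: chi(X, A) = chi(X) - chi(A).
= 15 - (-4) = 19

19


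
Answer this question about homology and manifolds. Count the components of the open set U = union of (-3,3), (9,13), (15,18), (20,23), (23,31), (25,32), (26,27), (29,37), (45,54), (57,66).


Sort and merge overlapping open intervals.
Merged: (-3,3), (9,13), (15,18), (20,23), (23,37), (45,54), (57,66).
Number of components = 7

7


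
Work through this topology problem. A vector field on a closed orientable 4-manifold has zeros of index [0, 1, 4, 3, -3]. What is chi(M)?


Poincare-Hopf: chi(M) = sum of indices of zeros.
chi = (0) + (1) + (4) + (3) + (-3) = 5

5


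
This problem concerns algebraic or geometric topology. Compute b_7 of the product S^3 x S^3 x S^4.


Each S^d has Poincare polynomial 1 + t^d.
The product S^3 x S^3 x S^4 has Poincare polynomial prod(1+t^d_i).
Expanding: b_0=1, b_3=2, b_4=1, b_6=1, b_7=2, b_10=1.
b_7 = 2

2


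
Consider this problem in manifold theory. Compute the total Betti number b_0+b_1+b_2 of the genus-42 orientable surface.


For Sigma_42: b_0 = 1, b_1 = 2g = 84, b_2 = 1.
Total = 1 + 84 + 1 = 86

86


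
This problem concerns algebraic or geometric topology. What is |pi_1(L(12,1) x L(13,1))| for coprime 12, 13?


pi_1(X x Y) = pi_1(X) x pi_1(Y).
pi_1(L(12,1)) = Z/12, pi_1(L(13,1)) = Z/13.
|Z/12 x Z/13| = 12 * 13 = 156

156


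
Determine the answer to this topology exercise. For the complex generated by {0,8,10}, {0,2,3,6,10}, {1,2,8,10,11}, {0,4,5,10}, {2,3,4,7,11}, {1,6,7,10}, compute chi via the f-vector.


Enumerate all faces; f-vector: f_0=11, f_1=37, f_2=39, f_3=17, f_4=3.
chi = sum (-1)^k f_k = -1

-1


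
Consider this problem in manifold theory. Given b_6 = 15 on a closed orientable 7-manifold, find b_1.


Poincare duality for closed orientable n-manifolds: b_k = b_{n-k}.
Here n = 7, so b_1 = b_6 = 15

15


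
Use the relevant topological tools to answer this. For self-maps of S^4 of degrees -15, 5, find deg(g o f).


Degree is multiplicative under composition: deg(g o f) = deg(g) * deg(f).
= 5 * -15 = -75

-75


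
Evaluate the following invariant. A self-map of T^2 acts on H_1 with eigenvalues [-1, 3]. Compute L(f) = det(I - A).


For a torus self-map: L(f) = det(I - A) where A acts on H_1.
L(f) = (1--1) * (1-3) = 2 * -2 = -4

-4


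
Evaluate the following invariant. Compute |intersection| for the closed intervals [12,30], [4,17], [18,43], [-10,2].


Intersection = [max(a_i), min(b_i)] = [18, 2].
Since 18 > 2, the intersection is empty.
Length = 0

0


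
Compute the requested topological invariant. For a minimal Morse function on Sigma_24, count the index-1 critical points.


A perfect Morse function has m_k = b_k.
For Sigma_24: b_0=1, b_1=2g=48, b_2=1.
Saddles m_1 = 2g = 48

48


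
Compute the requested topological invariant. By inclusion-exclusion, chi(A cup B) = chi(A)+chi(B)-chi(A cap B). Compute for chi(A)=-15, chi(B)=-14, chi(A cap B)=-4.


chi(A cup B) = chi(A) + chi(B) - chi(A cap B)
= -15 + (-14) - (-4)
= -25

-25


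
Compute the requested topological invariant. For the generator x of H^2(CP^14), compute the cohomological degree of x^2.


|x| = 2 in H^*(CP^n).
|x^2| = 2 * |x| = 2 * 2 = 4

4


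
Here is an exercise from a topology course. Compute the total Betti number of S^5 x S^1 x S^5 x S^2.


Total Betti number is multiplicative under products.
Each S^d (d>=1) has total Betti number 2.
There are 4 sphere factors.
Total = 2^4 = 16

16


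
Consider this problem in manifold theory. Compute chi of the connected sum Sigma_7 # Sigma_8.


chi(Sigma_7) = 2 - 2*7 = -12
chi(Sigma_8) = 2 - 2*8 = -14
For surfaces: chi(A#B) = chi(A) + chi(B) - 2.
chi = -12 + -14 - 2 = -28

-28


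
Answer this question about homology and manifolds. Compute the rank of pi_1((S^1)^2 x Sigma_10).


pi_1(A x B) = pi_1(A) x pi_1(B); rank of abelianization = b_1.
b_1(T^2) = 2, b_1(Sigma_10) = 2*10 = 20.
b_1(product) = 2 + 20 = 22

22


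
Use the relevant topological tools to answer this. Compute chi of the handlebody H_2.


A genus-g handlebody deformation retracts to a wedge of g circles.
chi(vee_g S^1) = 1 - g.
chi(H_2) = 1 - 2 = -1

-1


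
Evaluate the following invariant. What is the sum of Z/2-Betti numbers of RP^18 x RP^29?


dim H^*(RP^n; Z/2) = n+1 (one Z/2 in each degree 0..n).
Total Betti number is multiplicative.
Total = (18+1) * (29+1) = 19 * 30 = 570

570


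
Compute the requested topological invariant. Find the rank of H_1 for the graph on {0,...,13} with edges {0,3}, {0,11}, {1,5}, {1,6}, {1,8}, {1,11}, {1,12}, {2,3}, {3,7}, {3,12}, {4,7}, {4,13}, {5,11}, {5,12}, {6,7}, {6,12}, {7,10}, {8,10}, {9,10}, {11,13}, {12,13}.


b_1 = E - V + (number of components).
E = 21, V = 14, components = 1.
b_1 = 21 - 14 + 1 = 8

8


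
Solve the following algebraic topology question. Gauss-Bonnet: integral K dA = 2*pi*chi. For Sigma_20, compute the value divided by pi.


Gauss-Bonnet: integral K dA = 2*pi*chi(M).
chi(Sigma_20) = 2 - 2*20 = -38.
(integral K dA)/pi = 2*chi = 2*(-38) = -76

-76


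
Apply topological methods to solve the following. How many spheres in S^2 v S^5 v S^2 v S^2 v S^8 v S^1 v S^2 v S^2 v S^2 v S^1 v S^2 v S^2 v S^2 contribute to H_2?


For a wedge of spheres, H_k (k>0) is free on one generator per sphere of dimension k.
Spheres of dimension 2: count = 9.
b_2 = 9

9


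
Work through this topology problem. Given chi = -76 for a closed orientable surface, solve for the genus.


chi = 2 - 2g for closed orientable surfaces.
-76 = 2 - 2g
2g = 2 - (-76) = 78
g = 39

39


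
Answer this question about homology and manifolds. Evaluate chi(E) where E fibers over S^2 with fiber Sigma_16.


chi(S^2) = 2 (n even), chi(Sigma_16) = 2 - 2*16 = -30.
chi(E) = 2 * (-30) = -60

-60


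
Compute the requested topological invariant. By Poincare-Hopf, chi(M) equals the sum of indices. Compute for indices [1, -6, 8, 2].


Poincare-Hopf: chi(M) = sum of indices of zeros.
chi = (1) + (-6) + (8) + (2) = 5

5


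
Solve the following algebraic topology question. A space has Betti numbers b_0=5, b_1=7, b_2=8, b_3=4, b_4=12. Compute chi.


chi = sum_k (-1)^k b_k.
= (5) + (-7) + (8) + (-4) + (12)
= 14

14


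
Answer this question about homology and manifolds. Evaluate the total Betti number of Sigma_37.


For Sigma_37: b_0 = 1, b_1 = 2g = 74, b_2 = 1.
Total = 1 + 74 + 1 = 76

76


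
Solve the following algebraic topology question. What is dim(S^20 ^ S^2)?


S^m ^ S^n = S^{m+n}.
k = 20 + 2 = 22

22


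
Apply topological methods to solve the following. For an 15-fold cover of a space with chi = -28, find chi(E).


For a finite covering: chi(E) = (number of sheets) * chi(B).
chi(E) = 15 * (-28) = -420

-420


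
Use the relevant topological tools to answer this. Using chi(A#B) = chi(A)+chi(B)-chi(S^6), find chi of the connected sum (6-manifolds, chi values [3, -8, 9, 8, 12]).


For n-manifolds: chi(A#B) = chi(A) + chi(B) - chi(S^6).
chi(S^6) = 1 + (-1)^6 = 2.
chi(#) = (sum chi_i) - (5-1)*chi(S^6) = 24 - 4*2 = 16

16


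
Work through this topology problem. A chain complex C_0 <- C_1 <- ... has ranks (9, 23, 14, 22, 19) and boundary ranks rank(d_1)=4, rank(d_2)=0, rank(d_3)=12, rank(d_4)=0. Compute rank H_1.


rank H_k = rank(ker d_k) - rank(im d_{k+1}).
rank(ker d_1) = rank(C_1) - rank(d_1) = 23 - 4 = 19.
rank(im d_{1+1}) = 0.
rank H_1 = 19 - 0 = 19

19


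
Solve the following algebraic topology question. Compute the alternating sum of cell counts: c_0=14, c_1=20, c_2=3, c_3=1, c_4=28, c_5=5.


chi = sum_k (-1)^k c_k.
= (-1)^0*14 + (-1)^1*20 + (-1)^2*3 + (-1)^3*1 + (-1)^4*28 + (-1)^5*5
= (14) + (-20) + (3) + (-1) + (28) + (-5)
= 19

19


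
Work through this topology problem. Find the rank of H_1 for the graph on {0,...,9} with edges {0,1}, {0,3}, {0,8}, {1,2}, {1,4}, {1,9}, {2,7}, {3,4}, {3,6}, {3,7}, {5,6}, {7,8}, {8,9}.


b_1 = E - V + (number of components).
E = 13, V = 10, components = 1.
b_1 = 13 - 10 + 1 = 4

4


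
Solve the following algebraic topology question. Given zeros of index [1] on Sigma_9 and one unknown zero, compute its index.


Poincare-Hopf: sum of indices = chi(M).
chi(Sigma_9) = 2 - 2*9 = -16.
Sum of known indices = 1.
x = chi - (sum known) = -16 - (1) = -17

-17


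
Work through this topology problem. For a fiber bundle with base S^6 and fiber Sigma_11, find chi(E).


chi(S^6) = 2 (n even), chi(Sigma_11) = 2 - 2*11 = -20.
chi(E) = 2 * (-20) = -40

-40


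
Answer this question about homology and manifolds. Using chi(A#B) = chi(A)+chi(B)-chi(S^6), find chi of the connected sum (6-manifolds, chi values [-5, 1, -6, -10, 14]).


For n-manifolds: chi(A#B) = chi(A) + chi(B) - chi(S^6).
chi(S^6) = 1 + (-1)^6 = 2.
chi(#) = (sum chi_i) - (5-1)*chi(S^6) = -6 - 4*2 = -14

-14


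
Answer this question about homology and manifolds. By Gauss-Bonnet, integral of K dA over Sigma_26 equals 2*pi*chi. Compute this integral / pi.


Gauss-Bonnet: integral K dA = 2*pi*chi(M).
chi(Sigma_26) = 2 - 2*26 = -50.
(integral K dA)/pi = 2*chi = 2*(-50) = -100

-100


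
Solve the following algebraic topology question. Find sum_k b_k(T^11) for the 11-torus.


b_k(T^11) = C(11,k), so the sum over k is sum_k C(11,k) = 2^11.
Total = 2^11 = 2048

2048


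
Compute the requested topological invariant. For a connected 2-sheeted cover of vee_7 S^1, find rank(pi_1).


Nielsen-Schreier: an index-n subgroup of F_r is free of rank 1 + n(r-1).
Equivalently: chi(cover) = n*chi(base); chi(vee_r S^1) = 1 - 7 = -6.
chi(E) = 2*(-6) = -12; rank = 1 - chi(E) = 1 - (-12) = 13.
rank = 1 + 2*(7-1) = 1 + 12 = 13

13


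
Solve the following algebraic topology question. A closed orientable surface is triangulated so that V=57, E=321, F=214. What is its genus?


chi = V - E + F = 57 - 321 + 214 = -50
For orientable closed surface: chi = 2 - 2g, so g = (2 - chi)/2.
g = (2 - (-50)) / 2 = 52 / 2 = 26

26


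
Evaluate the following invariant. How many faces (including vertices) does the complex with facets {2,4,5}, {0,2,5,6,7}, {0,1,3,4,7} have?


Each maximal simplex on m vertices has 2^m - 1 nonempty faces.
Take the union (dedupe shared faces).
Total distinct faces = 62

62


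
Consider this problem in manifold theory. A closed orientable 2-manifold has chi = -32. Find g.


chi = 2 - 2g for closed orientable surfaces.
-32 = 2 - 2g
2g = 2 - (-32) = 34
g = 17

17


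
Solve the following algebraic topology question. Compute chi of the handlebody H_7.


A genus-g handlebody deformation retracts to a wedge of g circles.
chi(vee_g S^1) = 1 - g.
chi(H_7) = 1 - 7 = -6

-6


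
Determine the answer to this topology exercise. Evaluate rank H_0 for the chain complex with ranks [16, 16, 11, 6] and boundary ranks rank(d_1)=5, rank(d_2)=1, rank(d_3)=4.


rank H_k = rank(ker d_k) - rank(im d_{k+1}).
rank(ker d_0) = rank(C_0) - rank(d_0) = 16 - 0 = 16.
rank(im d_{0+1}) = 5.
rank H_0 = 16 - 5 = 11

11


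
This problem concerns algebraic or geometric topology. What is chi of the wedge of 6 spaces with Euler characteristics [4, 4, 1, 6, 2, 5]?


chi(A v B) = chi(A) + chi(B) - 1 (one point identified).
For 6 spaces: chi = (sum chi_i) - (6 - 1).
sum = 22; chi = 22 - 5 = 17

17


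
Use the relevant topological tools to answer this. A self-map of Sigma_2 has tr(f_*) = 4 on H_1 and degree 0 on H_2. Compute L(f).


L(f) = tr(f_0*) - tr(f_1*) + tr(f_2*).
= 1 - (4) + (0)
= -3

-3


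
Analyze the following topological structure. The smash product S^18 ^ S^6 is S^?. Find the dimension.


S^m ^ S^n = S^{m+n}.
k = 18 + 6 = 24

24


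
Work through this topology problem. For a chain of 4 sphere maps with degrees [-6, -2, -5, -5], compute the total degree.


Degree is multiplicative: deg(composition) = product of degrees.
= (-6) * (-2) * (-5) * (-5) = 300

300


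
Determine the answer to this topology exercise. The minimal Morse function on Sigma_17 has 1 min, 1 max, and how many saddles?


A perfect Morse function has m_k = b_k.
For Sigma_17: b_0=1, b_1=2g=34, b_2=1.
Saddles m_1 = 2g = 34

34


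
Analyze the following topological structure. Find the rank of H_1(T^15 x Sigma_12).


pi_1(A x B) = pi_1(A) x pi_1(B); rank of abelianization = b_1.
b_1(T^15) = 15, b_1(Sigma_12) = 2*12 = 24.
b_1(product) = 15 + 24 = 39

39


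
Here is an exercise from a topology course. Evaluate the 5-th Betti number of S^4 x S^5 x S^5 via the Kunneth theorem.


Each S^d has Poincare polynomial 1 + t^d.
The product S^4 x S^5 x S^5 has Poincare polynomial prod(1+t^d_i).
Expanding: b_0=1, b_4=1, b_5=2, b_9=2, b_10=1, b_14=1.
b_5 = 2

2


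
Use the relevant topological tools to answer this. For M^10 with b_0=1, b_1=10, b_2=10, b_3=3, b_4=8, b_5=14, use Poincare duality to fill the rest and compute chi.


By Poincare duality b_k = b_{10-k}, so full Betti numbers: b_0=1, b_1=10, b_2=10, b_3=3, b_4=8, b_5=14, b_6=8, b_7=3, b_8=10, b_9=10, b_10=1.
chi = sum (-1)^k b_k = -2

-2


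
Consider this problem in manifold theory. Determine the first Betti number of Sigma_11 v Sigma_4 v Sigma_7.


For a wedge X v Y: reduced H_k(X v Y) = H_k(X) + H_k(Y).
Each Sigma_g contributes b_1 = 2g.
b_1 = 22 + 8 + 14 = 44

44


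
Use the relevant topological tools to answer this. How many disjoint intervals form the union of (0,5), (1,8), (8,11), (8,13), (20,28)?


Sort and merge overlapping open intervals.
Merged: (0,8), (8,13), (20,28).
Number of components = 3

3


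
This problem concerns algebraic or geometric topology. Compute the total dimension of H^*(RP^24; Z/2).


H^k(RP^24; Z/2) = Z/2 for each 0 <= k <= 24.
Total dimension = 24 + 1 = 25

25


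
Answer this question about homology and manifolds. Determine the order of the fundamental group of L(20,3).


pi_1(L(p,q)) = Z/pZ for any q coprime to p.
|pi_1(L(20,3))| = 20

20


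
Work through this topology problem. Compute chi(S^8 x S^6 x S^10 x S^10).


chi is multiplicative: chi(X x Y) = chi(X) chi(Y).
Each even-dim sphere has chi = 2. There are 4 factors.
chi = 2^4 = 16

16


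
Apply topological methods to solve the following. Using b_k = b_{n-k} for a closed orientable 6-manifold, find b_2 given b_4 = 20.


Poincare duality for closed orientable n-manifolds: b_k = b_{n-k}.
Here n = 6, so b_2 = b_4 = 20

20


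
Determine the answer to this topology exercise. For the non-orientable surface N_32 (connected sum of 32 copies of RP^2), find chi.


For a non-orientable closed surface with k crosscaps: chi = 2 - k.
Here k = 32.
chi = 2 - 32 = -30

-30


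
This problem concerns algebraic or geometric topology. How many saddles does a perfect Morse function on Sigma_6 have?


A perfect Morse function has m_k = b_k.
For Sigma_6: b_0=1, b_1=2g=12, b_2=1.
Saddles m_1 = 2g = 12

12


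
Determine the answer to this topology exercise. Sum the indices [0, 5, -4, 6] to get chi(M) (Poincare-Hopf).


Poincare-Hopf: chi(M) = sum of indices of zeros.
chi = (0) + (5) + (-4) + (6) = 7

7


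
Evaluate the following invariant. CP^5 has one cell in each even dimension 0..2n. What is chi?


CP^5 has one cell in each even dimension 0, 2, ..., 2*5 (5+1 cells total).
All cells are even-dimensional, so chi = number of cells.
chi = 5 + 1 = 6

6


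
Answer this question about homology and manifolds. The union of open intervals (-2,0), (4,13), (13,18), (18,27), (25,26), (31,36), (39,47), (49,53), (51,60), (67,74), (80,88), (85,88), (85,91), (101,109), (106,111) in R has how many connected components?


Sort and merge overlapping open intervals.
Merged: (-2,0), (4,13), (13,18), (18,27), (31,36), (39,47), (49,60), (67,74), (80,91), (101,111).
Number of components = 10

10


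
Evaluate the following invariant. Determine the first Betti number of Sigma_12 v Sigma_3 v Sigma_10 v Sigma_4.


For a wedge X v Y: reduced H_k(X v Y) = H_k(X) + H_k(Y).
Each Sigma_g contributes b_1 = 2g.
b_1 = 24 + 6 + 20 + 8 = 58

58


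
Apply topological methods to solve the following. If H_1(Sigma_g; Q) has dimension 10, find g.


For a closed orientable surface: b_1 = 2g.
10 = 2g
g = 10 / 2 = 5

5


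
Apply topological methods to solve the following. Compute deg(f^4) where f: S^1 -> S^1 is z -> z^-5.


deg(f) = -5. Degree is multiplicative: deg(f^4) = (deg f)^4.
deg(f^4) = (-5)^4 = 625

625


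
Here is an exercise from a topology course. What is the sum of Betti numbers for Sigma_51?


For Sigma_51: b_0 = 1, b_1 = 2g = 102, b_2 = 1.
Total = 1 + 102 + 1 = 104

104


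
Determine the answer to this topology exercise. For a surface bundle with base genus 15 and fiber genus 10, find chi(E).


For a fiber bundle F -> E -> B (with CW structure): chi(E) = chi(B) * chi(F).
chi(Sigma_15) = -28, chi(Sigma_10) = -18.
chi(E) = (-28) * (-18) = 504

504


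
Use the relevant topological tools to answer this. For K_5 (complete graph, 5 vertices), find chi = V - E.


K_5: V = 5, E = C(5,2) = 10.
chi = V - E = 5 - 10 = -5

-5


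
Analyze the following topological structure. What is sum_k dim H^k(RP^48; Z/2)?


H^k(RP^48; Z/2) = Z/2 for each 0 <= k <= 48.
Total dimension = 48 + 1 = 49

49


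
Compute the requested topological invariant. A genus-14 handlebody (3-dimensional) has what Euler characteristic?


A genus-g handlebody deformation retracts to a wedge of g circles.
chi(vee_g S^1) = 1 - g.
chi(H_14) = 1 - 14 = -13

-13


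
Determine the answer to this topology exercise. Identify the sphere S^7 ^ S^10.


S^m ^ S^n = S^{m+n}.
k = 7 + 10 = 17

17


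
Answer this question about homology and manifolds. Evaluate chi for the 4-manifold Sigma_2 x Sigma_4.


chi(Sigma_2) = 2 - 2*2 = -2
chi(Sigma_4) = 2 - 2*4 = -6
chi(product) = (-2) * (-6) = 12

12


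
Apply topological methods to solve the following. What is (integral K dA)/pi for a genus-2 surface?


Gauss-Bonnet: integral K dA = 2*pi*chi(M).
chi(Sigma_2) = 2 - 2*2 = -2.
(integral K dA)/pi = 2*chi = 2*(-2) = -4

-4


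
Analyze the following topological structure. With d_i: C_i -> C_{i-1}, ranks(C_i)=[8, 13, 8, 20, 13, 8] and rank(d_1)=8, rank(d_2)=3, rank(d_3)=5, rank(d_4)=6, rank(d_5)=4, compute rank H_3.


rank H_k = rank(ker d_k) - rank(im d_{k+1}).
rank(ker d_3) = rank(C_3) - rank(d_3) = 20 - 5 = 15.
rank(im d_{3+1}) = 6.
rank H_3 = 15 - 6 = 9

9


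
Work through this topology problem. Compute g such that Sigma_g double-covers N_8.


chi(N_8) = 2 - 8 = -6.
Double cover: chi(Sigma_g) = 2 * chi(N_8) = 2*(-6) = -12.
2 - 2g = -12, so g = (2 - (-12))/2 = 14/2 = 7

7


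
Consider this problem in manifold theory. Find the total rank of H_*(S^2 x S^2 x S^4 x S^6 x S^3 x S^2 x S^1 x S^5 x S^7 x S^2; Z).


Total Betti number is multiplicative under products.
Each S^d (d>=1) has total Betti number 2.
There are 10 sphere factors.
Total = 2^10 = 1024

1024


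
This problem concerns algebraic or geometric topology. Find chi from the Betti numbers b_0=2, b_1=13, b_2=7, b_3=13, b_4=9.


chi = sum_k (-1)^k b_k.
= (2) + (-13) + (7) + (-13) + (9)
= -8

-8


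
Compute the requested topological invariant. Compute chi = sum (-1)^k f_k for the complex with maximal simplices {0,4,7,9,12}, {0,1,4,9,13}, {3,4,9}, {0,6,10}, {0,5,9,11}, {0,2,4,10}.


Enumerate all faces; f-vector: f_0=13, f_1=31, f_2=29, f_3=12, f_4=2.
chi = sum (-1)^k f_k = 1

1


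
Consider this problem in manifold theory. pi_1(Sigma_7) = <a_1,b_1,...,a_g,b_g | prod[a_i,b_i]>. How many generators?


Standard presentation: pi_1(Sigma_g) = <a_1,b_1,...,a_g,b_g | [a_1,b_1]...[a_g,b_g] = 1>.
Number of generators = 2g = 2*7 = 14

14


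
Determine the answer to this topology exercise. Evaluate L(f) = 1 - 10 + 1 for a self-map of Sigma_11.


L(f) = tr(f_0*) - tr(f_1*) + tr(f_2*).
= 1 - (10) + (1)
= -8

-8


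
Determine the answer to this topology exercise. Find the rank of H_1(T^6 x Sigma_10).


pi_1(A x B) = pi_1(A) x pi_1(B); rank of abelianization = b_1.
b_1(T^6) = 6, b_1(Sigma_10) = 2*10 = 20.
b_1(product) = 6 + 20 = 26

26


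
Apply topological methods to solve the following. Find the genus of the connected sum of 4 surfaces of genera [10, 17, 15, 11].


Genus is additive under connected sum of orientable surfaces.
g = 10 + 17 + 15 + 11 = 53

53


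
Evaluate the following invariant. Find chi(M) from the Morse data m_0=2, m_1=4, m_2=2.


Morse theory: chi(M) = sum_k (-1)^k m_k where m_k = #(index-k critical points).
= (2) + (-4) + (2) = 0

0


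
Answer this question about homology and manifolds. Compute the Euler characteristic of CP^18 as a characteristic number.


For any closed oriented manifold, <e(TM),[M]> = chi(M).
chi(CP^18) = 18+1 = 19

19


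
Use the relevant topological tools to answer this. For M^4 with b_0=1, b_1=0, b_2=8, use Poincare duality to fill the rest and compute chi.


By Poincare duality b_k = b_{4-k}, so full Betti numbers: b_0=1, b_1=0, b_2=8, b_3=0, b_4=1.
chi = sum (-1)^k b_k = 10

10


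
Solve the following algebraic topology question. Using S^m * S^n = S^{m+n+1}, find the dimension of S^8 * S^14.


Join of spheres: S^m * S^n = S^{m+n+1}.
dim = 8 + 14 + 1 = 23

23


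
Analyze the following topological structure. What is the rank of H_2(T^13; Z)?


By the Kunneth formula, b_k(T^n) = C(n,k).
b_2(T^13) = C(13,2).
C(13,2) = 13!/(2!*11!) = 78

78


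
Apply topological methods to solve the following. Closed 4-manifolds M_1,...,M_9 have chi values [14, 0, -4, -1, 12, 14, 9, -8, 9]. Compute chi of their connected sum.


For n-manifolds: chi(A#B) = chi(A) + chi(B) - chi(S^4).
chi(S^4) = 1 + (-1)^4 = 2.
chi(#) = (sum chi_i) - (9-1)*chi(S^4) = 45 - 8*2 = 29

29


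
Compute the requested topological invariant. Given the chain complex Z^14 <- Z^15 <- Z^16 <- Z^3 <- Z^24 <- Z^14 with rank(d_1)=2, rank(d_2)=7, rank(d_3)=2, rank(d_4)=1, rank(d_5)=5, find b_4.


rank H_k = rank(ker d_k) - rank(im d_{k+1}).
rank(ker d_4) = rank(C_4) - rank(d_4) = 24 - 1 = 23.
rank(im d_{4+1}) = 5.
rank H_4 = 23 - 5 = 18

18


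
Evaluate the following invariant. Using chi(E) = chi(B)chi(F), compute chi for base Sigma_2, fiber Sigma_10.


For a fiber bundle F -> E -> B (with CW structure): chi(E) = chi(B) * chi(F).
chi(Sigma_2) = -2, chi(Sigma_10) = -18.
chi(E) = (-2) * (-18) = 36

36


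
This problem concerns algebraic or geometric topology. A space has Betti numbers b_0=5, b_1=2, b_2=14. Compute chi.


chi = sum_k (-1)^k b_k.
= (5) + (-2) + (14)
= 17

17


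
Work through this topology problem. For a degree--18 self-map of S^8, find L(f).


On S^8: L(f) = tr(f_0*) + (-1)^8 tr(f_8*) = 1 + (-1)^8 * deg(f).
L(f) = 1 + (-1)^8 * -18 = 1 + -18 = -17

-17


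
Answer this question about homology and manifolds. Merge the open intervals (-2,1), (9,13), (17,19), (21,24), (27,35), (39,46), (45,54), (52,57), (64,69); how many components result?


Sort and merge overlapping open intervals.
Merged: (-2,1), (9,13), (17,19), (21,24), (27,35), (39,57), (64,69).
Number of components = 7

7


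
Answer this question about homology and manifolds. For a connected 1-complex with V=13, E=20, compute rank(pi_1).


For a connected graph: rank(pi_1) = b_1 = E - V + 1 = 1 - chi.
chi = V - E = 13 - 20 = -7.
rank = 1 - (-7) = 20 - 13 + 1 = 8

8


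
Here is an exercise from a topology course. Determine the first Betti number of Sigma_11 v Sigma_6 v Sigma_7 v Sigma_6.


For a wedge X v Y: reduced H_k(X v Y) = H_k(X) + H_k(Y).
Each Sigma_g contributes b_1 = 2g.
b_1 = 22 + 12 + 14 + 12 = 60

60


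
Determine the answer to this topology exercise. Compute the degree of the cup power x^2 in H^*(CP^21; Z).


|x| = 2 in H^*(CP^n).
|x^2| = 2 * |x| = 2 * 2 = 4

4


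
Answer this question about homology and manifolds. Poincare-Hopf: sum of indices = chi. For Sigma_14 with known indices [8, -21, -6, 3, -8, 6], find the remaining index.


Poincare-Hopf: sum of indices = chi(M).
chi(Sigma_14) = 2 - 2*14 = -26.
Sum of known indices = -18.
x = chi - (sum known) = -26 - (-18) = -8

-8
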